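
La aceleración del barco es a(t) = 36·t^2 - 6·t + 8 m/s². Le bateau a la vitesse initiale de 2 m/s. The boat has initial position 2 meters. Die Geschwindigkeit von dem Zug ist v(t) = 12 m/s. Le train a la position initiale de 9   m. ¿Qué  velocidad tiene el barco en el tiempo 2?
Para resolver esto, necesitamos tomar 1 integral de nuestra ecuación de la aceleración a(t) = 36·t^2 - 6·t + 8. La integral de la aceleración es la velocidad. Usando v(0) = 2, obtenemos v(t) = 12·t^3 - 3·t^2 + 8·t + 2. Tenemos la velocidad v(t) = 12·t^3 - 3·t^2 + 8·t + 2. Sustituyendo t = 2: v(2) = 102.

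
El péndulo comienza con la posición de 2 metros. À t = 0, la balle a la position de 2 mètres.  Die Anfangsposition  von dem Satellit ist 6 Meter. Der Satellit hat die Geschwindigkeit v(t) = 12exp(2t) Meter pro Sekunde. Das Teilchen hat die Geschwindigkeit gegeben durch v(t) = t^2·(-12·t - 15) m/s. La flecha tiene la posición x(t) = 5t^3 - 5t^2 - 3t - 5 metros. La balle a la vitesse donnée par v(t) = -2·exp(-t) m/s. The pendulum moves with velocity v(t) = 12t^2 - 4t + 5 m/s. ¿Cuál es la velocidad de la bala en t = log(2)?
De la ecuación de la velocidad v(t) = -2·exp(-t), sustituimos t = log(2) para obtener v = -1.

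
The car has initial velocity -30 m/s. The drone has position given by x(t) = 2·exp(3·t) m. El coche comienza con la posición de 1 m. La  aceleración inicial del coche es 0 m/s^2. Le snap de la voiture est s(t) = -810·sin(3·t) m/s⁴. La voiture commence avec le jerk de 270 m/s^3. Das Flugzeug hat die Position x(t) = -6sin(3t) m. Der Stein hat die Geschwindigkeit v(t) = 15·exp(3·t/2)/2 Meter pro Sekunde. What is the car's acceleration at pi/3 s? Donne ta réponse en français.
Pour résoudre ceci, nous devons prendre 2 primitives de notre équation du snap s(t) = -810·sin(3·t). En intégrant le snap et en utilisant la condition initiale j(0) = 270, nous obtenons j(t) = 270·cos(3·t). La primitive du jerk est l'accélération. En utilisant a(0) = 0, nous obtenons a(t) = 90·sin(3·t). Nous avons l'accélération a(t) = 90·sin(3·t). En substituant t = pi/3: a(pi/3) = 0.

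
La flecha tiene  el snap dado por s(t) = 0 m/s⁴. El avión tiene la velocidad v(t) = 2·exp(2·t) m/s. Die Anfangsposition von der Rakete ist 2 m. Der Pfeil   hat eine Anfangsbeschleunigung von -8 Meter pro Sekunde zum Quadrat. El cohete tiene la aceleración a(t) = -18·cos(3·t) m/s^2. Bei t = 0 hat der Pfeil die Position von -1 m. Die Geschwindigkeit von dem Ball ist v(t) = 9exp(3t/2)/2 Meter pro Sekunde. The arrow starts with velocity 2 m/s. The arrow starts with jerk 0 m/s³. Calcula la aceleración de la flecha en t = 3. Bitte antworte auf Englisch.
Starting from snap s(t) = 0, we take 2 antiderivatives. The antiderivative of snap is jerk. Using j(0) = 0, we get j(t) = 0. The integral of jerk is acceleration. Using a(0) = -8, we get a(t) = -8. From the given acceleration equation a(t) = -8, we substitute t = 3 to get a = -8.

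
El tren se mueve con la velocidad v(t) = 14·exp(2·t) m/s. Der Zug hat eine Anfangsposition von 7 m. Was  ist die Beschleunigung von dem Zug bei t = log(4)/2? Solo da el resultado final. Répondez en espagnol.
La respuesta es 112.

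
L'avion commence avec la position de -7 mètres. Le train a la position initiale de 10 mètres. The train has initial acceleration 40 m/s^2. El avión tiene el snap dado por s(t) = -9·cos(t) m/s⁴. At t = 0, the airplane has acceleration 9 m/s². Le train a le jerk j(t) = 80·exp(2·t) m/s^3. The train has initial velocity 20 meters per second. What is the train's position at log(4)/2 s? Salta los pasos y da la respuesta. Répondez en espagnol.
En t = log(4)/2, x = 40.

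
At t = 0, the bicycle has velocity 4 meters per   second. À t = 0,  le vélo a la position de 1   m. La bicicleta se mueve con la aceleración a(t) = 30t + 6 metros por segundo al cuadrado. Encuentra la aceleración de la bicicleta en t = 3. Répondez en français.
De l'équation de l'accélération a(t) = 30·t + 6, nous substituons t = 3 pour obtenir a = 96.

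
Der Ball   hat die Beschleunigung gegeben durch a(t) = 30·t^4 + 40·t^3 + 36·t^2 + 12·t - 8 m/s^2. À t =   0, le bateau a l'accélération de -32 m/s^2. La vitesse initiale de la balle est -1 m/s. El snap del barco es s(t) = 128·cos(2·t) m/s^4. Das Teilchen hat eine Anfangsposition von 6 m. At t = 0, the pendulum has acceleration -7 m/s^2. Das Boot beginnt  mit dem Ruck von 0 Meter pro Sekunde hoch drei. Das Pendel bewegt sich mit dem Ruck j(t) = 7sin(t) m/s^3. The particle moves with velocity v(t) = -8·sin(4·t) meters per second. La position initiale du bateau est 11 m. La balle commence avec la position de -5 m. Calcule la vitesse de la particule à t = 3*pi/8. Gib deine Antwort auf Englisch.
Using v(t) = -8·sin(4·t) and substituting t = 3*pi/8, we find v = 8.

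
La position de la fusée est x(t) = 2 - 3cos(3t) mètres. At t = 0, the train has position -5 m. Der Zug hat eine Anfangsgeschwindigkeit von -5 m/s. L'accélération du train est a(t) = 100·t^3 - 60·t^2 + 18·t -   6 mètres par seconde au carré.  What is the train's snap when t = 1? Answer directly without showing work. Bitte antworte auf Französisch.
Le snap à t = 1 est s = 480.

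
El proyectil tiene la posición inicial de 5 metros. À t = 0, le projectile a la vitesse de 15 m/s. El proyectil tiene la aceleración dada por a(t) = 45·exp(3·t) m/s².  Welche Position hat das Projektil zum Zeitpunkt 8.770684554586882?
Ausgehend von der Beschleunigung a(t) = 45·exp(3·t), nehmen wir 2 Integrale. Mit ∫a(t)dt und Anwendung von v(0) = 15, finden wir v(t) = 15·exp(3·t). Das Integral von der Geschwindigkeit ist die Position. Mit x(0) = 5 erhalten wir x(t) = 5·exp(3·t). Wir haben die Position x(t) = 5·exp(3·t). Durch Einsetzen von t = 8.770684554586882: x(8.770684554586882) = 1337056371978.10.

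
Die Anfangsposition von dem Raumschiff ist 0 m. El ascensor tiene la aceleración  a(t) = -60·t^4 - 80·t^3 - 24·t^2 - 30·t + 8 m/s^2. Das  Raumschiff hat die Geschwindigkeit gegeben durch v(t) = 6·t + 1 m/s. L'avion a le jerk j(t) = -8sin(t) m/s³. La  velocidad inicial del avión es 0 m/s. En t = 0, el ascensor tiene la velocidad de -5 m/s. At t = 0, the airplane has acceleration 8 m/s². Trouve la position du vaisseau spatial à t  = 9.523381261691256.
Pour résoudre ceci, nous devons prendre 1 intégrale de notre équation de la vitesse v(t) = 6·t + 1. La primitive de la vitesse, avec x(0) = 0, donne la position: x(t) = 3·t^2 + t. Nous avons la position x(t) = 3·t^2 + t. En substituant t = 9.523381261691256: x(9.523381261691256) = 281.607753228288.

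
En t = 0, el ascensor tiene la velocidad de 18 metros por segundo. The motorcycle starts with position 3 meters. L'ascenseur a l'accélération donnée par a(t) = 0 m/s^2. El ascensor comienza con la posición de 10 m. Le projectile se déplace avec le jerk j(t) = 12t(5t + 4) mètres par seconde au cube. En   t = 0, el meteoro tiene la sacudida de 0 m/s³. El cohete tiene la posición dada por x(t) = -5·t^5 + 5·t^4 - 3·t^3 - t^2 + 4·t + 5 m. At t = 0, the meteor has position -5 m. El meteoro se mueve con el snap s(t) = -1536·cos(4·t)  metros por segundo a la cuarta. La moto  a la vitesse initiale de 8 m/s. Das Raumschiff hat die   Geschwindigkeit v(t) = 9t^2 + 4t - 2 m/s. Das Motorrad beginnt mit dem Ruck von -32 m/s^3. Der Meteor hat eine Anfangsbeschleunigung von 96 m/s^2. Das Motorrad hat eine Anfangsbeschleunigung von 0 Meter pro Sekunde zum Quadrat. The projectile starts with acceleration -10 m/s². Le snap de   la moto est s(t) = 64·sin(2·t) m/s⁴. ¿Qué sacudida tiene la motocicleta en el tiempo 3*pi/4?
Para resolver esto, necesitamos tomar 1 integral de nuestra ecuación del snap s(t) = 64·sin(2·t). Tomando ∫s(t)dt y aplicando j(0) = -32, encontramos j(t) = -32·cos(2·t). Tenemos la sacudida j(t) = -32·cos(2·t). Sustituyendo t = 3*pi/4: j(3*pi/4) = 0.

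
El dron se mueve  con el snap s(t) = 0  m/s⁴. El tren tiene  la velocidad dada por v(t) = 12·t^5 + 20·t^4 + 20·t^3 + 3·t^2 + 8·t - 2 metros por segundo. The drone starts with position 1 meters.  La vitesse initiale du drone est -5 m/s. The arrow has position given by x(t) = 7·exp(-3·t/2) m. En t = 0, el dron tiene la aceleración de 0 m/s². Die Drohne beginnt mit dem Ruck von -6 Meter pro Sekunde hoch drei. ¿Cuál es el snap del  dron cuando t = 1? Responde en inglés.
From the given snap equation s(t) = 0, we substitute t = 1 to get s = 0.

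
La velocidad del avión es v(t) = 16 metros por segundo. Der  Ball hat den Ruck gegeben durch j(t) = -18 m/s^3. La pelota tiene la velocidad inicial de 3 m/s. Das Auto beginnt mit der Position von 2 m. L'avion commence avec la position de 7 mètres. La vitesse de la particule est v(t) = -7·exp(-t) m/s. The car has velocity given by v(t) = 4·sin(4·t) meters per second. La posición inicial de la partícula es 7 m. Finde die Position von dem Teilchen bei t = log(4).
Um dies zu lösen, müssen wir 1 Integral unserer Gleichung für die Geschwindigkeit v(t) = -7·exp(-t) finden. Das Integral von der Geschwindigkeit, mit x(0) = 7, ergibt die Position: x(t) = 7·exp(-t). Mit x(t) = 7·exp(-t) und Einsetzen von t = log(4), finden wir x = 7/4.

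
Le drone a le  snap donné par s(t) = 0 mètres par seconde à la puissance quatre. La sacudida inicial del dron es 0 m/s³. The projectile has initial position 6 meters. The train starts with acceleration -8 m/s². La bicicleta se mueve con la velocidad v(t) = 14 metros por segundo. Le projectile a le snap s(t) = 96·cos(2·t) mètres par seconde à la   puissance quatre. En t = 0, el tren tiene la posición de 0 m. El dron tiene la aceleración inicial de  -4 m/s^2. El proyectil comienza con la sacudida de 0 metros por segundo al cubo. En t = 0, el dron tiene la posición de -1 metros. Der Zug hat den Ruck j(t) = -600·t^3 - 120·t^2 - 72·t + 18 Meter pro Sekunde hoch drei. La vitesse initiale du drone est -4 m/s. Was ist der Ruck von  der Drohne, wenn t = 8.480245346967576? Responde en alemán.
Wir müssen unsere Gleichung für den Snap s(t) = 0 1-mal integrieren. Die Stammfunktion von dem Snap, mit j(0) = 0, ergibt den Ruck: j(t) = 0. Wir haben den Ruck j(t) = 0. Durch Einsetzen von t = 8.480245346967576: j(8.480245346967576) = 0.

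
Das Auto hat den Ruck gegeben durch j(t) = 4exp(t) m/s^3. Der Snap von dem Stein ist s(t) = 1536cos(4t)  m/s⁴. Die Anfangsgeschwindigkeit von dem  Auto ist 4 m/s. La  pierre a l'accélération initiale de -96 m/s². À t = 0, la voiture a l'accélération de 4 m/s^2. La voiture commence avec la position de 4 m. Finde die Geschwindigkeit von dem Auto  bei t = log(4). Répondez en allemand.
Um dies zu lösen, müssen wir 2 Integrale unserer Gleichung für den Ruck j(t) = 4·exp(t) finden. Durch Integration von dem Ruck und Verwendung der Anfangsbedingung a(0) = 4, erhalten wir a(t) = 4·exp(t). Durch Integration von der Beschleunigung und Verwendung der Anfangsbedingung v(0) = 4, erhalten wir v(t) = 4·exp(t). Mit v(t) = 4·exp(t) und Einsetzen von t = log(4), finden wir v = 16.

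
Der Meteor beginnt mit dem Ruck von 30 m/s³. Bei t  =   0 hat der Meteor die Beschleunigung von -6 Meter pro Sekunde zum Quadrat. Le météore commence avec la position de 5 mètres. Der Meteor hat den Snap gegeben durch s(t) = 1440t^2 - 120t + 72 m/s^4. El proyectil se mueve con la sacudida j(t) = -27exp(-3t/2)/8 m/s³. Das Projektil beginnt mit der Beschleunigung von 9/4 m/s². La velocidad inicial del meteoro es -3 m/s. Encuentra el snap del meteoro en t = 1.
Usando s(t) = 1440·t^2 - 120·t + 72 y sustituyendo t = 1, encontramos s = 1392.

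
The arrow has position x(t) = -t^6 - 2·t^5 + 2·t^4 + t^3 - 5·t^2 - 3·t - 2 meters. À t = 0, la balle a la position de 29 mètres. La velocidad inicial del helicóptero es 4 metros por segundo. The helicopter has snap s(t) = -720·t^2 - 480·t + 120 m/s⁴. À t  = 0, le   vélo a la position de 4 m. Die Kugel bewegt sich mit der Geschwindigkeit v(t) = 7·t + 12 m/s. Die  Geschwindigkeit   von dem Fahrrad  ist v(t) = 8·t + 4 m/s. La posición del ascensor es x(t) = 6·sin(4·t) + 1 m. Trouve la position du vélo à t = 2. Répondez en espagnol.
Necesitamos integrar nuestra ecuación de la velocidad v(t) = 8·t + 4 1 vez. La antiderivada de la velocidad, con x(0) = 4, da la posición: x(t) = 4·t^2 + 4·t + 4. Usando x(t) = 4·t^2 + 4·t + 4 y sustituyendo t = 2, encontramos x = 28.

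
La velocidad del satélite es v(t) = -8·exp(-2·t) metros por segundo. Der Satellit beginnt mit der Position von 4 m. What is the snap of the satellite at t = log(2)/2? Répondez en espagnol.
Partiendo de la velocidad v(t) = -8·exp(-2·t), tomamos 3 derivadas. La derivada de la velocidad da la aceleración: a(t) = 16·exp(-2·t). Tomando d/dt de a(t), encontramos j(t) = -32·exp(-2·t). Tomando d/dt de j(t), encontramos s(t) = 64·exp(-2·t). Tenemos el snap s(t) = 64·exp(-2·t). Sustituyendo t = log(2)/2: s(log(2)/2) = 32.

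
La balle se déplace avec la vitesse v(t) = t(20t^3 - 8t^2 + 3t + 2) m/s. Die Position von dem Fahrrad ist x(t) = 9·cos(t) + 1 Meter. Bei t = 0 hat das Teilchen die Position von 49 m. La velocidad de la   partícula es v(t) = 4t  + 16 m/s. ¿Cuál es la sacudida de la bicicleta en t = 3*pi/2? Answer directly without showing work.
La respuesta es -9.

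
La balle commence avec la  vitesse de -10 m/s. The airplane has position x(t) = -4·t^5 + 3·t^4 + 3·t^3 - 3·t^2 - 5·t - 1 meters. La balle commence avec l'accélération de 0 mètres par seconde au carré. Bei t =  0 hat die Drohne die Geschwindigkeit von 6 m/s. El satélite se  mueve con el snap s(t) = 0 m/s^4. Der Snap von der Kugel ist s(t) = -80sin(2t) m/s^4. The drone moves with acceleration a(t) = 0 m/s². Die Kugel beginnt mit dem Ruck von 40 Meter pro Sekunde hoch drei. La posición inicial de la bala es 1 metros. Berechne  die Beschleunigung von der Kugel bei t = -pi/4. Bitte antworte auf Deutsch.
Ausgehend von dem Snap s(t) = -80·sin(2·t), nehmen wir 2 Stammfunktionen. Die Stammfunktion von dem Snap, mit j(0) = 40, ergibt den Ruck: j(t) = 40·cos(2·t). Das Integral von dem Ruck, mit a(0) = 0, ergibt die Beschleunigung: a(t) = 20·sin(2·t). Mit a(t) = 20·sin(2·t) und Einsetzen von t = -pi/4, finden wir a = -20.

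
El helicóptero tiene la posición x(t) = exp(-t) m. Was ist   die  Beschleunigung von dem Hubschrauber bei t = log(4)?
Um dies zu lösen, müssen wir 2 Ableitungen unserer Gleichung für die Position x(t) = exp(-t) nehmen. Durch Ableiten von der Position erhalten wir die Geschwindigkeit: v(t) = -exp(-t). Durch Ableiten von der Geschwindigkeit erhalten wir die Beschleunigung: a(t) = exp(-t). Mit a(t) = exp(-t) und Einsetzen von t = log(4), finden wir a = 1/4.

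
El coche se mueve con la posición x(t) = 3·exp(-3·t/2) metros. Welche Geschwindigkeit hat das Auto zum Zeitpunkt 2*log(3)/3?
Um dies zu lösen, müssen wir 1 Ableitung unserer Gleichung für die Position x(t) = 3·exp(-3·t/2) nehmen. Mit d/dt von x(t) finden wir v(t) = -9·exp(-3·t/2)/2. Wir haben die Geschwindigkeit v(t) = -9·exp(-3·t/2)/2. Durch Einsetzen von t = 2*log(3)/3: v(2*log(3)/3) = -3/2.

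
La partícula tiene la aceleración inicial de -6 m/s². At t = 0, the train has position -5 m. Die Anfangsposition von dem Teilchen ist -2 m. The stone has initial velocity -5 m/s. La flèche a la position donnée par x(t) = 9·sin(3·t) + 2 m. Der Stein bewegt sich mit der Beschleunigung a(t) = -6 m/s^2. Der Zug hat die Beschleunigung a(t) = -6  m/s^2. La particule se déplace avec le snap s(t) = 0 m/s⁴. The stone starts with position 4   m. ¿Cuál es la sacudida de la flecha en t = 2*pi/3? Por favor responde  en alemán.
Ausgehend von der Position x(t) = 9·sin(3·t) + 2, nehmen wir 3 Ableitungen. Durch Ableiten von der Position erhalten wir die Geschwindigkeit: v(t) = 27·cos(3·t). Durch Ableiten von der Geschwindigkeit erhalten wir die Beschleunigung: a(t) = -81·sin(3·t). Mit d/dt von a(t) finden wir j(t) = -243·cos(3·t). Wir haben den Ruck j(t) = -243·cos(3·t). Durch Einsetzen von t = 2*pi/3: j(2*pi/3) = -243.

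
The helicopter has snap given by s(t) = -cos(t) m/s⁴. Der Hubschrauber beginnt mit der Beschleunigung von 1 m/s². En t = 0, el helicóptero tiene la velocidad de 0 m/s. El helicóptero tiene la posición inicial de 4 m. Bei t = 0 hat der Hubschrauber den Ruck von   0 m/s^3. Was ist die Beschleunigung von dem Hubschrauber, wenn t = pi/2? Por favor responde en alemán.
Wir müssen die Stammfunktion unserer Gleichung für den Snap s(t) = -cos(t) 2-mal finden. Durch Integration von dem Snap und Verwendung der Anfangsbedingung j(0) = 0, erhalten wir j(t) = -sin(t). Durch Integration von dem Ruck und Verwendung der Anfangsbedingung a(0) = 1, erhalten wir a(t) = cos(t). Aus der Gleichung für die Beschleunigung a(t) = cos(t), setzen wir t = pi/2 ein und erhalten a = 0.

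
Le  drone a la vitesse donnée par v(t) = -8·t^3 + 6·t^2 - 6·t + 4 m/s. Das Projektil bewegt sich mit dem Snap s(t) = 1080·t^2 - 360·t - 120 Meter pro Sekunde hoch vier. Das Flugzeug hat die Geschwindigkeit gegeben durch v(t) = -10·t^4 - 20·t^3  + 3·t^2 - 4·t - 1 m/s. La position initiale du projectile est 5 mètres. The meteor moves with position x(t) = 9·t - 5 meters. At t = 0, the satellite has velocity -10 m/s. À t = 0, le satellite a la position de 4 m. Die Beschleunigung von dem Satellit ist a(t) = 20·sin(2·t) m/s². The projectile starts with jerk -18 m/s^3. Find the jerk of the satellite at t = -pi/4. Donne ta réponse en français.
En partant de l'accélération a(t) = 20·sin(2·t), nous prenons 1 dérivée. En dérivant l'accélération, nous obtenons le jerk: j(t) = 40·cos(2·t). De l'équation du jerk j(t) = 40·cos(2·t), nous substituons t = -pi/4 pour obtenir j = 0.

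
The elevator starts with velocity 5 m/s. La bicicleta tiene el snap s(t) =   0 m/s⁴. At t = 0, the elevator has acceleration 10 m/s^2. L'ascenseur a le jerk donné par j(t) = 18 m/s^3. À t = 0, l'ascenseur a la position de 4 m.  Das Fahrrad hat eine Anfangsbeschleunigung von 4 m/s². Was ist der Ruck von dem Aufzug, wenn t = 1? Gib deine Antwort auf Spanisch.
Usando j(t) = 18 y sustituyendo t = 1, encontramos j = 18.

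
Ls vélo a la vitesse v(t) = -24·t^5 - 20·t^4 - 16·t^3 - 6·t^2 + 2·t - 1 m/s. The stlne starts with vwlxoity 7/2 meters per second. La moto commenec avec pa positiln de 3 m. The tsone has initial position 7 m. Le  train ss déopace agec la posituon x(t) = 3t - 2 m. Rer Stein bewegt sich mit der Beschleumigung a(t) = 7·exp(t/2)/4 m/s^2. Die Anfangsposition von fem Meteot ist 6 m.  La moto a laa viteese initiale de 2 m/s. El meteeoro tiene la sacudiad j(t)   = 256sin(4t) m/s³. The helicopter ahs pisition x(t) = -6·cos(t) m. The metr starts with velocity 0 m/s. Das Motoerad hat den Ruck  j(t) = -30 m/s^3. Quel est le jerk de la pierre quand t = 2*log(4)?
Nous devons dériver notre équation de l'accélération a(t) = 7·exp(t/2)/4 1 fois. La dérivée de l'accélération donne le jerk: j(t) = 7·exp(t/2)/8. Nous avons le jerk j(t) = 7·exp(t/2)/8. En substituant t = 2*log(4): j(2*log(4)) = 7/2.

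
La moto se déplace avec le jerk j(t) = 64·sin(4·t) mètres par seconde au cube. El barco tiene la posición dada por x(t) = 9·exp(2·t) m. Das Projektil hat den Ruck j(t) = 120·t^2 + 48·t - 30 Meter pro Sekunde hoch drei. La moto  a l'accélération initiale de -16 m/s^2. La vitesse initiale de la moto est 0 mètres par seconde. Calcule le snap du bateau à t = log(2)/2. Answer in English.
We must differentiate our position equation x(t) = 9·exp(2·t) 4 times. The derivative of position gives velocity: v(t) = 18·exp(2·t). Differentiating velocity, we get acceleration: a(t) = 36·exp(2·t). The derivative of acceleration gives jerk: j(t) = 72·exp(2·t). Taking d/dt of j(t), we find s(t) = 144·exp(2·t). Using s(t) = 144·exp(2·t) and substituting t = log(2)/2, we find s = 288.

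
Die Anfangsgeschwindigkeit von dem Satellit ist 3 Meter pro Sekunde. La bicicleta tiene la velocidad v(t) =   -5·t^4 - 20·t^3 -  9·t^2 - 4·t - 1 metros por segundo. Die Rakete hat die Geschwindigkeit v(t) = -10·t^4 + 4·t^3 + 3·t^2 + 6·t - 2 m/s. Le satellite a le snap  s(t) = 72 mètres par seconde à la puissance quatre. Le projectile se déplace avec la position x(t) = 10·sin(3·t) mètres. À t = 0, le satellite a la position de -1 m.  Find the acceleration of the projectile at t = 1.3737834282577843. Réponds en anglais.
Starting from position x(t) = 10·sin(3·t), we take 2 derivatives. The derivative of position gives velocity: v(t) = 30·cos(3·t). Taking d/dt of v(t), we find a(t) = -90·sin(3·t). We have acceleration a(t) = -90·sin(3·t). Substituting t = 1.3737834282577843: a(1.3737834282577843) = 74.7326107084587.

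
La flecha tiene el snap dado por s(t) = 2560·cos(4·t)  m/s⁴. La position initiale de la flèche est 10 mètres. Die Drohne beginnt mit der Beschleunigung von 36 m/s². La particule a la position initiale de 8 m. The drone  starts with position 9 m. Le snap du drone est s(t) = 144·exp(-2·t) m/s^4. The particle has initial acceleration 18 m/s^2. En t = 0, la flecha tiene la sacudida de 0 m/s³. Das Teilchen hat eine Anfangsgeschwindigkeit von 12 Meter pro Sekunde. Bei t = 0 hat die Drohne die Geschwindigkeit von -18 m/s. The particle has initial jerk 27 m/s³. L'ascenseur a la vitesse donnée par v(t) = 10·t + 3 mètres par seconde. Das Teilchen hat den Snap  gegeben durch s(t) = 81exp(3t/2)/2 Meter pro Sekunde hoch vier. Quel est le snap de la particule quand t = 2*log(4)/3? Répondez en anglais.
Using s(t) = 81·exp(3·t/2)/2 and substituting t = 2*log(4)/3, we find s = 162.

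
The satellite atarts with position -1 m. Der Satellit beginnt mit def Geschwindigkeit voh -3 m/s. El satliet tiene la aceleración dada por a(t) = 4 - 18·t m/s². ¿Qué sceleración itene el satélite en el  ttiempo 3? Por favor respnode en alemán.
Wir haben die Beschleunigung a(t) = 4 - 18·t. Durch Einsetzen von t = 3: a(3) = -50.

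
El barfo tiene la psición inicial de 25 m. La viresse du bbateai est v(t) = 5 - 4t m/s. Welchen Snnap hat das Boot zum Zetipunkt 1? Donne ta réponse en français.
En partant de la vitesse v(t) = 5 - 4·t, nous prenons 3 dérivées. En prenant d/dt de v(t), nous trouvons a(t) = -4. La dérivée de l'accélération donne le jerk: j(t) = 0. En prenant d/dt de j(t), nous trouvons s(t) = 0. En utilisant s(t) = 0 et en substituant t = 1, nous trouvons s = 0.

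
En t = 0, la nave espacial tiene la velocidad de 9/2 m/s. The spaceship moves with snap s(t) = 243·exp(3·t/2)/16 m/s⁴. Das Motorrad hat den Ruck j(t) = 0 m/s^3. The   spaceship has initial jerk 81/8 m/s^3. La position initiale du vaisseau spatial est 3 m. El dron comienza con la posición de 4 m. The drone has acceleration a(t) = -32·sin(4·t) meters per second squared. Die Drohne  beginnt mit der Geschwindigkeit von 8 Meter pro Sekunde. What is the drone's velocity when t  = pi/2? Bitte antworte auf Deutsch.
Wir müssen das Integral unserer Gleichung für die Beschleunigung a(t) = -32·sin(4·t) 1-mal finden. Mit ∫a(t)dt und Anwendung von v(0) = 8, finden wir v(t) = 8·cos(4·t). Aus der Gleichung für die Geschwindigkeit v(t) = 8·cos(4·t), setzen wir t = pi/2 ein und erhalten v = 8.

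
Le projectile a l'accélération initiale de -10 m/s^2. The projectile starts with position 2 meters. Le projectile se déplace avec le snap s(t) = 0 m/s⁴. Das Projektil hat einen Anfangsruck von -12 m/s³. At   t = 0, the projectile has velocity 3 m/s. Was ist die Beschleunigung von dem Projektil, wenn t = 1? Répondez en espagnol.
Partiendo del snap s(t) = 0, tomamos 2 integrales. La integral del snap, con j(0) = -12, da la sacudida: j(t) = -12. Tomando ∫j(t)dt y aplicando a(0) = -10, encontramos a(t) = -12·t - 10. Tenemos la aceleración a(t) = -12·t - 10. Sustituyendo t = 1: a(1) = -22.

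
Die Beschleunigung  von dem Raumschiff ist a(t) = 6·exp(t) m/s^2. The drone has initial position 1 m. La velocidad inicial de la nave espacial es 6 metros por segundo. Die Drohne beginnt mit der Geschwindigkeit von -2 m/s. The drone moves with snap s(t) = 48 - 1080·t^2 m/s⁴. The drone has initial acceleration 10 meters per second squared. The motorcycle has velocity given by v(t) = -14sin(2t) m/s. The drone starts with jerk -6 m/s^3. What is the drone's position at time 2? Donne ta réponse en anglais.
We must find the integral of our snap equation s(t) = 48 - 1080·t^2 4 times. The integral of snap, with j(0) = -6, gives jerk: j(t) = -360·t^3 + 48·t - 6. Finding the antiderivative of j(t) and using a(0) = 10: a(t) = -90·t^4 + 24·t^2 - 6·t + 10. The integral of acceleration, with v(0) = -2, gives velocity: v(t) = -18·t^5 + 8·t^3 - 3·t^2 + 10·t - 2. Finding the antiderivative of v(t) and using x(0) = 1: x(t) = -3·t^6 + 2·t^4 - t^3 + 5·t^2 - 2·t + 1. We have position x(t) = -3·t^6 + 2·t^4 - t^3 + 5·t^2 - 2·t + 1. Substituting t = 2: x(2) = -151.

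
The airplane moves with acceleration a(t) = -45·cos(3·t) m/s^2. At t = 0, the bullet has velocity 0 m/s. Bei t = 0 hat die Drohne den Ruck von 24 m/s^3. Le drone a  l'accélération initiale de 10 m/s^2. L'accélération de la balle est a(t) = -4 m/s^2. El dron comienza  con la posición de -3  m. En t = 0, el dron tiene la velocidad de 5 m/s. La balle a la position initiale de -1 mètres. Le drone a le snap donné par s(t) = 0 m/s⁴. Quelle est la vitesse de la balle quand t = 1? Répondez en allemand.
Wir müssen unsere Gleichung für die Beschleunigung a(t) = -4 1-mal integrieren. Das Integral von der Beschleunigung ist die Geschwindigkeit. Mit v(0) = 0 erhalten wir v(t) = -4·t. Mit v(t) = -4·t und Einsetzen von t = 1, finden wir v = -4.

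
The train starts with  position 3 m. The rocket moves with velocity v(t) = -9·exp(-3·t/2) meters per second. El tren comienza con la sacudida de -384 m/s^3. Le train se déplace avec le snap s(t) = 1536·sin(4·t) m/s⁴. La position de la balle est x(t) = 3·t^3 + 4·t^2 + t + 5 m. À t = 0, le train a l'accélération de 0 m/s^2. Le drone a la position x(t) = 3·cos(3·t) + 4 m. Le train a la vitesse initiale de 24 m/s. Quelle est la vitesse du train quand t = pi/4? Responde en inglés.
To find the answer, we compute 3 integrals of s(t) = 1536·sin(4·t). The integral of snap, with j(0) = -384, gives jerk: j(t) = -384·cos(4·t). Integrating jerk and using the initial condition a(0) = 0, we get a(t) = -96·sin(4·t). Integrating acceleration and using the initial condition v(0) = 24, we get v(t) = 24·cos(4·t). Using v(t) = 24·cos(4·t) and substituting t = pi/4, we find v = -24.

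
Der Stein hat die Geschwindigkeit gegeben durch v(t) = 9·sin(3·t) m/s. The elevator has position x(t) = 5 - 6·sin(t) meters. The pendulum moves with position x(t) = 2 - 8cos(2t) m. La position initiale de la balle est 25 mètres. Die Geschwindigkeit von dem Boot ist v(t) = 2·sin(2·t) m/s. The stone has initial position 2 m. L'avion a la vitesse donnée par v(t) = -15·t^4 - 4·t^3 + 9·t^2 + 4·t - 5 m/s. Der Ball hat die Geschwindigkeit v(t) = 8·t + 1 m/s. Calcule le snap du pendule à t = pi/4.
En partant de la position x(t) = 2 - 8·cos(2·t), nous prenons 4 dérivées. En prenant d/dt de x(t), nous trouvons v(t) = 16·sin(2·t). La dérivée de la vitesse donne l'accélération: a(t) = 32·cos(2·t). En dérivant l'accélération, nous obtenons le jerk: j(t) = -64·sin(2·t). En prenant d/dt de j(t), nous trouvons s(t) = -128·cos(2·t). De l'équation du snap s(t) = -128·cos(2·t), nous substituons t = pi/4 pour obtenir s = 0.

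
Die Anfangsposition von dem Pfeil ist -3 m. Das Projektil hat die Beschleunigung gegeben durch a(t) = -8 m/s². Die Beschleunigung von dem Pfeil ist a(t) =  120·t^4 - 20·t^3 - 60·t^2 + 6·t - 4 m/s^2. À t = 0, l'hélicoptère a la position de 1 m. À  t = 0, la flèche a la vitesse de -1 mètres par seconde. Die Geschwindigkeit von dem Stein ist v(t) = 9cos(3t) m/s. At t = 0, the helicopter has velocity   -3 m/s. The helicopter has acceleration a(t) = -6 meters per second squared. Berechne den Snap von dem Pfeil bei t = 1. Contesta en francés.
Pour résoudre ceci, nous devons prendre 2 dérivées de notre équation de l'accélération a(t) = 120·t^4 - 20·t^3 - 60·t^2 + 6·t - 4. En prenant d/dt de a(t), nous trouvons j(t) = 480·t^3 - 60·t^2 - 120·t + 6. La dérivée du jerk donne le snap: s(t) = 1440·t^2 - 120·t - 120. De l'équation du snap s(t) = 1440·t^2 - 120·t - 120, nous substituons t = 1 pour obtenir s = 1200.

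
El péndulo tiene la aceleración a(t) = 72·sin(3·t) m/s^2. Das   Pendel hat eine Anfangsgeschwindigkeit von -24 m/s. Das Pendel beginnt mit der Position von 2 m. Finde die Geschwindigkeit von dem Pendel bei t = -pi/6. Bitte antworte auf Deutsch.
Ausgehend von der Beschleunigung a(t) = 72·sin(3·t), nehmen wir 1 Integral. Mit ∫a(t)dt und Anwendung von v(0) = -24, finden wir v(t) = -24·cos(3·t). Mit v(t) = -24·cos(3·t) und Einsetzen von t = -pi/6, finden wir v = 0.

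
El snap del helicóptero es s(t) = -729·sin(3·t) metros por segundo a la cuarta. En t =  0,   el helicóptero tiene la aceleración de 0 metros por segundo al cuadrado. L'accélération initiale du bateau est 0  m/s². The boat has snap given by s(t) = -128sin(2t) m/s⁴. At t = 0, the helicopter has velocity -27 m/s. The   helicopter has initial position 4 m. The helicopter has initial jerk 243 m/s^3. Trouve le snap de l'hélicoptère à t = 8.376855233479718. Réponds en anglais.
Using s(t) = -729·sin(3·t) and substituting t = 8.376855233479718, we find s = 1.58595886449161.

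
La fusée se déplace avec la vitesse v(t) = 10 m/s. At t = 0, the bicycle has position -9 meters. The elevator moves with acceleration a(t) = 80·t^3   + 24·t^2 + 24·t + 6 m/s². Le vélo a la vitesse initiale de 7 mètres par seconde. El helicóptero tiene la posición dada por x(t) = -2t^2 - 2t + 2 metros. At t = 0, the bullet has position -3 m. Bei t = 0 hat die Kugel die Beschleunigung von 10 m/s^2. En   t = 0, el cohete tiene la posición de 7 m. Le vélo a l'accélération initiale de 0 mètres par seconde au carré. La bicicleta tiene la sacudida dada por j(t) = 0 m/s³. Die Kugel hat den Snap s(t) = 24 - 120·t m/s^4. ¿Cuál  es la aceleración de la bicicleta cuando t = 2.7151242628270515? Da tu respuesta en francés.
Nous devons trouver l'intégrale de notre équation du jerk j(t) = 0 1 fois. La primitive du jerk, avec a(0) = 0, donne l'accélération: a(t) = 0. Nous avons l'accélération a(t) = 0. En substituant t = 2.7151242628270515: a(2.7151242628270515) = 0.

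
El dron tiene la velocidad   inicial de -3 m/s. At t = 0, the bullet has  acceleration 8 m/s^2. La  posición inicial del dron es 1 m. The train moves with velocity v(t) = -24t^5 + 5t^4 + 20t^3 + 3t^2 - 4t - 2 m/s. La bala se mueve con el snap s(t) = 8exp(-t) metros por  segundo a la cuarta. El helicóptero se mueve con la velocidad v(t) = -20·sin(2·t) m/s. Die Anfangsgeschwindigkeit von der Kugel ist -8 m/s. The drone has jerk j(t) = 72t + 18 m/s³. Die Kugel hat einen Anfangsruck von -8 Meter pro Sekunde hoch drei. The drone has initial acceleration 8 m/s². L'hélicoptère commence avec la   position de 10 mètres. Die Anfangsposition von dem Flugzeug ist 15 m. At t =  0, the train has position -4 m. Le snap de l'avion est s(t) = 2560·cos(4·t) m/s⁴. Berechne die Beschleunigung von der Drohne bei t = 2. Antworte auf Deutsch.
Um dies zu lösen, müssen wir 1 Integral unserer Gleichung für den Ruck j(t) = 72·t + 18 finden. Das Integral von dem Ruck ist die Beschleunigung. Mit a(0) = 8 erhalten wir a(t) = 36·t^2 + 18·t + 8. Mit a(t) = 36·t^2 + 18·t + 8 und Einsetzen von t = 2, finden wir a = 188.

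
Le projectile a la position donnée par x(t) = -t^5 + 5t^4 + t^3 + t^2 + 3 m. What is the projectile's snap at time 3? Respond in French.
Nous devons dériver notre équation de la position x(t) = -t^5 + 5·t^4 + t^3 + t^2 + 3 4 fois. La dérivée de la position donne la vitesse: v(t) = -5·t^4 + 20·t^3 + 3·t^2 + 2·t. La dérivée de la vitesse donne l'accélération: a(t) = -20·t^3 + 60·t^2 + 6·t + 2. La dérivée de l'accélération donne le jerk: j(t) = -60·t^2 + 120·t + 6. La dérivée du jerk donne le snap: s(t) = 120 - 120·t. Nous avons le snap s(t) = 120 - 120·t. En substituant t = 3: s(3) = -240.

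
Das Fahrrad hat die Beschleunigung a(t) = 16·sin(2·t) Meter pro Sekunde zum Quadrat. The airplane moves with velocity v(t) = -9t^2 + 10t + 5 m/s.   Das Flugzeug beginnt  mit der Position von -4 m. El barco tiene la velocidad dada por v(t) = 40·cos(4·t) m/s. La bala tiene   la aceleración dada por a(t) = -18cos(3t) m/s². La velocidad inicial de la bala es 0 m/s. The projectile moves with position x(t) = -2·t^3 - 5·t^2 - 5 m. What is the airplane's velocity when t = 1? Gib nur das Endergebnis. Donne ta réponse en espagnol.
En t = 1, v = 6.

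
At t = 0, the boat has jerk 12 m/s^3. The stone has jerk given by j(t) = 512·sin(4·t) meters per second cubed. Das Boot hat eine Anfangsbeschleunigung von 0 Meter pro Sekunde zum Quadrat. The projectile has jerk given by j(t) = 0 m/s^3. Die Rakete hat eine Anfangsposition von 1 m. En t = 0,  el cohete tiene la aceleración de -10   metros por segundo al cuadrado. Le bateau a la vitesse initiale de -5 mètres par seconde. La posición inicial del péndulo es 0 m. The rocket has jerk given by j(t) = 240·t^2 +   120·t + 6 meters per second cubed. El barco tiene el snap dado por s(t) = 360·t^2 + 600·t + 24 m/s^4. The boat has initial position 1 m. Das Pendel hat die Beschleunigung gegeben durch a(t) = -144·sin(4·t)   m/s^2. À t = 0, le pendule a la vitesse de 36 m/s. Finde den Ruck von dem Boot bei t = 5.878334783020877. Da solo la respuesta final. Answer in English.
The answer is 34894.5018943435.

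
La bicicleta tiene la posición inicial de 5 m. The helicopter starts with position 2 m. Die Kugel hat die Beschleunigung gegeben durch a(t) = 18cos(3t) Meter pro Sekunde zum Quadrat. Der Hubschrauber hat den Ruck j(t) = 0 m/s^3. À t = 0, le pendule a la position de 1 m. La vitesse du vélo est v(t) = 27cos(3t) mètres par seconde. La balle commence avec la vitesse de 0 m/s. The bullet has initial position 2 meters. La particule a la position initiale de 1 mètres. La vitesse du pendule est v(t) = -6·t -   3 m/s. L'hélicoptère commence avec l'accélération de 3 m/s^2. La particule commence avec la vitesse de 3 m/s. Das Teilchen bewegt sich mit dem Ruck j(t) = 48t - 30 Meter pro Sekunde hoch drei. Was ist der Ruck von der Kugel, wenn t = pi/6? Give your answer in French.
En partant de l'accélération a(t) = 18·cos(3·t), nous prenons 1 dérivée. En prenant d/dt de a(t), nous trouvons j(t) = -54·sin(3·t). En utilisant j(t) = -54·sin(3·t) et en substituant t = pi/6, nous trouvons j = -54.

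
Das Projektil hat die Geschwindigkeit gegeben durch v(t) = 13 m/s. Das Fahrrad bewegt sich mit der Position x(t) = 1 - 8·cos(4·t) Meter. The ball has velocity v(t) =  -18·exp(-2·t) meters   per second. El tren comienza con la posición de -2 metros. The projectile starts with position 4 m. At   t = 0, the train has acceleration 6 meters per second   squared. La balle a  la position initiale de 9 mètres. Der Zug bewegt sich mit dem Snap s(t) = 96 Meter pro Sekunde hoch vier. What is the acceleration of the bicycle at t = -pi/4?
We must differentiate our position equation x(t) = 1 - 8·cos(4·t) 2 times. The derivative of position gives velocity: v(t) = 32·sin(4·t). The derivative of velocity gives acceleration: a(t) = 128·cos(4·t). From the given acceleration equation a(t) = 128·cos(4·t), we substitute t = -pi/4 to get a = -128.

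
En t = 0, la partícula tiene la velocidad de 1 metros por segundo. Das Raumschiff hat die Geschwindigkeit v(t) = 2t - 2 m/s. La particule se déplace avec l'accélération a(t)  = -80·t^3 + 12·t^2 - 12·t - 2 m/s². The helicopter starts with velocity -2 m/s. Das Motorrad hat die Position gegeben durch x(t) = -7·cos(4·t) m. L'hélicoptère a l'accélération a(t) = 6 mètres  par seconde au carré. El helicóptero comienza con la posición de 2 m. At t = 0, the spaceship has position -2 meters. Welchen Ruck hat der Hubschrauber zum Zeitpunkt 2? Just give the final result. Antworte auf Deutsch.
j(2) = 0.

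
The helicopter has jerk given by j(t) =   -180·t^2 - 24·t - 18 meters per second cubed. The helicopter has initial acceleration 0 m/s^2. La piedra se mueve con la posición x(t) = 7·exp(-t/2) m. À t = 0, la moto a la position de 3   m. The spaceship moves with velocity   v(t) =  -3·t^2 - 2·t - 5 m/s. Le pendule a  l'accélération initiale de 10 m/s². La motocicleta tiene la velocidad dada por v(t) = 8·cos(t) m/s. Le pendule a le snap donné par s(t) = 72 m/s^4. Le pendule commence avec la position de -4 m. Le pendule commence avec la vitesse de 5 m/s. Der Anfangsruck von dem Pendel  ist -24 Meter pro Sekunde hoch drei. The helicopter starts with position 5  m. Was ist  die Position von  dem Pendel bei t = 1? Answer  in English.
We need to integrate our snap equation s(t) = 72 4 times. The antiderivative of snap, with j(0) = -24, gives jerk: j(t) = 72·t - 24. The integral of jerk, with a(0) = 10, gives acceleration: a(t) = 36·t^2 - 24·t + 10. The integral of acceleration is velocity. Using v(0) = 5, we get v(t) = 12·t^3 - 12·t^2 + 10·t + 5. Taking ∫v(t)dt and applying x(0) = -4, we find x(t) = 3·t^4 - 4·t^3 + 5·t^2 + 5·t - 4. Using x(t) = 3·t^4 - 4·t^3 + 5·t^2 + 5·t - 4 and substituting t = 1, we find x = 5.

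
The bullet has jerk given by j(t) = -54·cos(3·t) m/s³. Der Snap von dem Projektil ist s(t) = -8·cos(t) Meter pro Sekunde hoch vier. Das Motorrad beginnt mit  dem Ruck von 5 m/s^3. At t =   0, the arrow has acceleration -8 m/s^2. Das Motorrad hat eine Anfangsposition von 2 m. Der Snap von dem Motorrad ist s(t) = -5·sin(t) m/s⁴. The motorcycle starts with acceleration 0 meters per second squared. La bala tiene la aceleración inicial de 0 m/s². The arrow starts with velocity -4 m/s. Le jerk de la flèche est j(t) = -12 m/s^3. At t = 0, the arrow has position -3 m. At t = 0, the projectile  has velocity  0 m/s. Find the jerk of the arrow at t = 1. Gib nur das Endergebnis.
j(1) = -12.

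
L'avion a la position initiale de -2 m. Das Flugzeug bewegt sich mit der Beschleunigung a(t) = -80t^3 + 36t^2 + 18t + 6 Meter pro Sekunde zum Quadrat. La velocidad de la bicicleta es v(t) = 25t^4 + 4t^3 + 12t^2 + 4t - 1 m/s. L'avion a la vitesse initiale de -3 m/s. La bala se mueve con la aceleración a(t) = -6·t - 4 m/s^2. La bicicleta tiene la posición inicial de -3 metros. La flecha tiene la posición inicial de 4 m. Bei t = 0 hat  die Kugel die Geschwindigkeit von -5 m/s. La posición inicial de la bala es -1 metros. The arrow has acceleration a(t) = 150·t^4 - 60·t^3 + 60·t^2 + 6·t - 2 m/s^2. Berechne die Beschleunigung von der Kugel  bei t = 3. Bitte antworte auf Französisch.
En utilisant a(t) = -6·t - 4 et en substituant t = 3, nous trouvons a = -22.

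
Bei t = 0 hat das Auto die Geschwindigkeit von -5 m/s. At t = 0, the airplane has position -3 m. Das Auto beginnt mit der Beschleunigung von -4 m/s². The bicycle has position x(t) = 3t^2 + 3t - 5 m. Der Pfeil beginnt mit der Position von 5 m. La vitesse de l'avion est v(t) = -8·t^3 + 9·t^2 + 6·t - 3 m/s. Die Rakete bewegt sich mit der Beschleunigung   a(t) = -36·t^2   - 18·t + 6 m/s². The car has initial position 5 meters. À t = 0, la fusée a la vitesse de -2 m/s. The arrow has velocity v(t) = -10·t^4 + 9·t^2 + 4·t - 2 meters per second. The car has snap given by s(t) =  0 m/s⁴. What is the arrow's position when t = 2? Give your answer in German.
Um dies zu lösen, müssen wir 1 Stammfunktion unserer Gleichung für die Geschwindigkeit v(t) = -10·t^4 + 9·t^2 + 4·t - 2 finden. Die Stammfunktion von der Geschwindigkeit ist die Position. Mit x(0) = 5 erhalten wir x(t) = -2·t^5 + 3·t^3 + 2·t^2 - 2·t + 5. Mit x(t) = -2·t^5 + 3·t^3 + 2·t^2 - 2·t + 5 und Einsetzen von t = 2, finden wir x = -31.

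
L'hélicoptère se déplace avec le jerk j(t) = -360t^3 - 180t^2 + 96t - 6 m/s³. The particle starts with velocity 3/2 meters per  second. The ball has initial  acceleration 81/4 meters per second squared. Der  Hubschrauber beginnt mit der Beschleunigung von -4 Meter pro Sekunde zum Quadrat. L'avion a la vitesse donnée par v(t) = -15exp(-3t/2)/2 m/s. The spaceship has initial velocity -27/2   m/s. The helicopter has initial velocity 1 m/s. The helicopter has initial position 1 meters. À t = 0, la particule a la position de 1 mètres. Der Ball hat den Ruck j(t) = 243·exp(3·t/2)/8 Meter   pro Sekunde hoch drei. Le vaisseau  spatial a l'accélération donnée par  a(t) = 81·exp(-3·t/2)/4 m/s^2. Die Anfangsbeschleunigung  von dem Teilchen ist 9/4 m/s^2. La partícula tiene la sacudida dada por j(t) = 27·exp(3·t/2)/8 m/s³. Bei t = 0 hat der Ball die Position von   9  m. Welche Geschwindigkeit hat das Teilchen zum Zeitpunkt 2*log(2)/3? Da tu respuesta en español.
Debemos encontrar la antiderivada de nuestra ecuación de la sacudida j(t) = 27·exp(3·t/2)/8 2 veces. La integral de la sacudida es la aceleración. Usando a(0) = 9/4, obtenemos a(t) = 9·exp(3·t/2)/4. La antiderivada de la aceleración es la velocidad. Usando v(0) = 3/2, obtenemos v(t) = 3·exp(3·t/2)/2. Tenemos la velocidad v(t) = 3·exp(3·t/2)/2. Sustituyendo t = 2*log(2)/3: v(2*log(2)/3) = 3.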